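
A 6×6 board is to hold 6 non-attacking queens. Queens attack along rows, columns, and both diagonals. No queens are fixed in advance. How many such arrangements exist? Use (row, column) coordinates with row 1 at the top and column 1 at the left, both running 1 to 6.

Branch on row 1: col 1 → 0; col 2 → 1; col 3 → 1; col 4 → 1; col 5 → 1; col 6 → 0.
Sum: 0 + 1 + 1 + 1 + 1 + 0 = 4.
(This is the classic 6-queens count.)

4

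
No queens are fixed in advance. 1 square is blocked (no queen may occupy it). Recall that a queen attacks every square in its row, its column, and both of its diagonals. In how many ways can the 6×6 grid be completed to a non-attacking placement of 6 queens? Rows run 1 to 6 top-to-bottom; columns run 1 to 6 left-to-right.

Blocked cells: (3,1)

Branch on row 1: col 1 → 0; col 2 → 1; col 3 → 1; col 4 → 1; col 5 → 0; col 6 → 0.
Sum: 0 + 1 + 1 + 1 + 0 + 0 = 3.

3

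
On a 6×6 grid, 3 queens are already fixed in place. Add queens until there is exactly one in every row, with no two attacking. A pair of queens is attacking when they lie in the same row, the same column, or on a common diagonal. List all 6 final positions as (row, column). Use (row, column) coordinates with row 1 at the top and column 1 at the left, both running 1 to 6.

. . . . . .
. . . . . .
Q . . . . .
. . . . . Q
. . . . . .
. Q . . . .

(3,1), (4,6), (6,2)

(1,5) (2,3) (3,1) (4,6) (5,4) (6,2)

Row 1: attacked by (3,1)→{1,3}; (4,6)→{3,6}; (6,2)→{2}. Safe: 4, 5. Place at column 5.
Row 2: attacked by (1,5)→{4,5,6}; (3,1)→{1,2}; (4,6)→{4,6}; (6,2)→{2,6}. Safe: 3. Place at column 3.
Row 5: attacked by (1,5)→{1,5}; (2,3)→{3,6}; (3,1)→{1,3}; (4,6)→{5,6}; (6,2)→{1,2,3}. Safe: 4. Place at column 4.
Columns [5, 3, 1, 6, 4, 2], r−c [-4, -1, 2, -2, 1, 4], r+c [6, 5, 4, 10, 9, 8] are all distinct, so no two queens attack.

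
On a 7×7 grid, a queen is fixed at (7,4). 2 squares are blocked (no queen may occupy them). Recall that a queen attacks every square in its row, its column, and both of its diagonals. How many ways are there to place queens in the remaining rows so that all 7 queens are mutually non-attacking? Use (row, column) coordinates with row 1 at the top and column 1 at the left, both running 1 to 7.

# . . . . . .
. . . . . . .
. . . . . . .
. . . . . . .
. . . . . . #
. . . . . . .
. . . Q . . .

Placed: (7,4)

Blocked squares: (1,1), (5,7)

Branch on row 1: col 2 → 1; col 3 → 1; col 5 → 1; col 6 → 0; col 7 → 1.
Sum: 1 + 1 + 1 + 0 + 1 = 4.

4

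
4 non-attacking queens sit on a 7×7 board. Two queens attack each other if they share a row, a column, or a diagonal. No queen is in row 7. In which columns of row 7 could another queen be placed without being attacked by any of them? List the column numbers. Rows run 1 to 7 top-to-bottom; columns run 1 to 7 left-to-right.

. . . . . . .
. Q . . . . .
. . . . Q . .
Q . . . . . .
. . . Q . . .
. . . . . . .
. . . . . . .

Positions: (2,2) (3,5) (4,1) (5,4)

(2,2) attacks row 7 at column 2 and diagonals 7.
(3,5) attacks row 7 at column 5 and diagonals 1.
(4,1) attacks row 7 at column 1 and diagonals 4.
(5,4) attacks row 7 at column 4 and diagonals 2, 6.
Attacked columns: {1, 2, 4, 5, 6, 7}. Safe: {3}.

columns 3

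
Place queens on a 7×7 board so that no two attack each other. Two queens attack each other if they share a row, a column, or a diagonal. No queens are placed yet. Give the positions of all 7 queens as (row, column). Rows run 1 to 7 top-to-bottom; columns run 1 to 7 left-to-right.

Row 1: Safe: 1, 2, 3, 4, 5, 6, 7. Place at column 7.
Row 2: attacked by (1,7)→{6,7}. Safe: 1, 2, 3, 4, 5. Place at column 4.
Row 3: attacked by (1,7)→{5,7}; (2,4)→{3,4,5}. Safe: 1, 2, 6. Place at column 1.
Row 4: attacked by (1,7)→{4,7}; (2,4)→{2,4,6}; (3,1)→{1,2}. Safe: 3, 5. Place at column 5.
Row 5: attacked by (1,7)→{3,7}; (2,4)→{1,4,7}; (3,1)→{1,3}; (4,5)→{4,5,6}. Safe: 2. Place at column 2.
Row 6: attacked by (1,7)→{2,7}; (2,4)→{4}; (3,1)→{1,4}; (4,5)→{3,5,7}; (5,2)→{1,2,3}. Safe: 6. Place at column 6.
Row 7: attacked by (1,7)→{1,7}; (2,4)→{4}; (3,1)→{1,5}; (4,5)→{2,5}; (5,2)→{2,4}; (6,6)→{5,6,7}. Safe: 3. Place at column 3.
Columns [7, 4, 1, 5, 2, 6, 3], r−c [-6, -2, 2, -1, 3, 0, 4], r+c [8, 6, 4, 9, 7, 12, 10] are all distinct, so no two queens attack.

(1,7) (2,4) (3,1) (4,5) (5,2) (6,6) (7,3)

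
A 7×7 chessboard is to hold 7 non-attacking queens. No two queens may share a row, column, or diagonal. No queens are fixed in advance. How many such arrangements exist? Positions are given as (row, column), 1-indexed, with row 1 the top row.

Branch on row 1: col 1 → 4; col 2 → 7; col 3 → 6; col 4 → 6; col 5 → 6; col 6 → 7; col 7 → 4.
Sum: 4 + 7 + 6 + 6 + 6 + 7 + 4 = 40.
(This is the classic 7-queens count.)

40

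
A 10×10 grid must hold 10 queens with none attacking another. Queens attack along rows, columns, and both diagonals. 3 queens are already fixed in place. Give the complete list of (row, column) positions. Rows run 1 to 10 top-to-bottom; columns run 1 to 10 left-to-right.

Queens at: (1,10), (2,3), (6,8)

Row 3: attacked by (1,10)→{8,10}; (2,3)→{2,3,4}; (6,8)→{5,8}. Safe: 1, 6, 7, 9. Place at column 7.
Row 4: attacked by (1,10)→{7,10}; (2,3)→{1,3,5}; (3,7)→{6,7,8}; (6,8)→{6,8,10}. Safe: 2, 4, 9. Place at column 2.
Row 5: attacked by (1,10)→{6,10}; (2,3)→{3,6}; (3,7)→{5,7,9}; (4,2)→{1,2,3}; (6,8)→{7,8,9}. Safe: 4. Place at column 4.
Row 7: attacked by (1,10)→{4,10}; (2,3)→{3,8}; (3,7)→{3,7}; (4,2)→{2,5}; (5,4)→{2,4,6}; (6,8)→{7,8,9}. Safe: 1. Place at column 1.
Row 8: attacked by (1,10)→{3,10}; (2,3)→{3,9}; (3,7)→{2,7}; (4,2)→{2,6}; (5,4)→{1,4,7}; (6,8)→{6,8,10}; (7,1)→{1,2}. Safe: 5. Place at column 5.
Row 9: attacked by (1,10)→{2,10}; (2,3)→{3,10}; (3,7)→{1,7}; (4,2)→{2,7}; (5,4)→{4,8}; (6,8)→{5,8}; (7,1)→{1,3}; (8,5)→{4,5,6}. Safe: 9. Place at column 9.
Row 10: attacked by (1,10)→{1,10}; (2,3)→{3}; (3,7)→{7}; (4,2)→{2,8}; (5,4)→{4,9}; (6,8)→{4,8}; (7,1)→{1,4}; (8,5)→{3,5,7}; (9,9)→{8,9,10}. Safe: 6. Place at column 6.
Columns [10, 3, 7, 2, 4, 8, 1, 5, 9, 6], r−c [-9, -1, -4, 2, 1, -2, 6, 3, 0, 4], r+c [11, 5, 10, 6, 9, 14, 8, 13, 18, 16] are all distinct, so no two queens attack.

(1,10) (2,3) (3,7) (4,2) (5,4) (6,8) (7,1) (8,5) (9,9) (10,6)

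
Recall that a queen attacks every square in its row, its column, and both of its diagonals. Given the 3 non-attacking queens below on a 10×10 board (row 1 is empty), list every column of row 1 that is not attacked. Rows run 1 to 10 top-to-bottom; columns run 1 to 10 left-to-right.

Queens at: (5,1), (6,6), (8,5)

columns 2, 3, 4, 7, 8, 9, 10

(5,1) attacks row 1 at column 1 and diagonals 5.
(6,6) attacks row 1 at column 6 and diagonals 1.
(8,5) attacks row 1 at column 5.
Attacked columns: {1, 5, 6}. Safe: {2, 3, 4, 7, 8, 9, 10}.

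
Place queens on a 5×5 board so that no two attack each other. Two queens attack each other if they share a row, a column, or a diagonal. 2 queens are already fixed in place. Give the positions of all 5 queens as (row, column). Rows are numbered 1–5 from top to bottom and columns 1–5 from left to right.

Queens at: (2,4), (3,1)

(1,2) (2,4) (3,1) (4,3) (5,5)

Row 1: attacked by (2,4)→{3,4,5}; (3,1)→{1,3}. Safe: 2. Place at column 2.
Row 4: attacked by (1,2)→{2,5}; (2,4)→{2,4}; (3,1)→{1,2}. Safe: 3. Place at column 3.
Row 5: attacked by (1,2)→{2}; (2,4)→{1,4}; (3,1)→{1,3}; (4,3)→{2,3,4}. Safe: 5. Place at column 5.
Columns [2, 4, 1, 3, 5], r−c [-1, -2, 2, 1, 0], r+c [3, 6, 4, 7, 10] are all distinct, so no two queens attack.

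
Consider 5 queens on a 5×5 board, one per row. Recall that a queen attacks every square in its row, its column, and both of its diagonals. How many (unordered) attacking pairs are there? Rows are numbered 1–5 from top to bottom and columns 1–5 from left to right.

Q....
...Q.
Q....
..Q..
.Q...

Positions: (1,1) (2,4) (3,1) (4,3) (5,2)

Same column: (1,1)–(3,1) (column 1).
Same diagonal: (4,3)–(5,2) (|4−5| = |3−2| = 1).
Total attacking pairs: 2.

2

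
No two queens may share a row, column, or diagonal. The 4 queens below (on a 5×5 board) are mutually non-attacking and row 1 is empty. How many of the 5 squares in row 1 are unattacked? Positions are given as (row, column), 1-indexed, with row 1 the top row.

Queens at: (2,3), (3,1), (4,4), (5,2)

(2,3) attacks row 1 at column 3 and diagonals 2, 4.
(3,1) attacks row 1 at column 1 and diagonals 3.
(4,4) attacks row 1 at column 4 and diagonals 1.
(5,2) attacks row 1 at column 2.
Attacked columns: {1, 2, 3, 4}. Safe: {5}.

1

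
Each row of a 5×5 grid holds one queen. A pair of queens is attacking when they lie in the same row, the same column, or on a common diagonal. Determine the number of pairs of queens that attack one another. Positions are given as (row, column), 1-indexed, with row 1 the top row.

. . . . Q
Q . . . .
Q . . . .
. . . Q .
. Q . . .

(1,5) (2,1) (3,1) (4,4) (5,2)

1

Same column: (2,1)–(3,1) (column 1).
Total attacking pairs: 1.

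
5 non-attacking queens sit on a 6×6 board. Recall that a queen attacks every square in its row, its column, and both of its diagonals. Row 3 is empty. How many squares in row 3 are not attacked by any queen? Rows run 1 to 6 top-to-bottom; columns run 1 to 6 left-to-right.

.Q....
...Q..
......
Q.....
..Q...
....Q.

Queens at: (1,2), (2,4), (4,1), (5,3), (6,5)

(1,2) attacks row 3 at column 2 and diagonals 4.
(2,4) attacks row 3 at column 4 and diagonals 3, 5.
(4,1) attacks row 3 at column 1 and diagonals 2.
(5,3) attacks row 3 at column 3 and diagonals 1, 5.
(6,5) attacks row 3 at column 5 and diagonals 2.
Attacked columns: {1, 2, 3, 4, 5}. Safe: {6}.

1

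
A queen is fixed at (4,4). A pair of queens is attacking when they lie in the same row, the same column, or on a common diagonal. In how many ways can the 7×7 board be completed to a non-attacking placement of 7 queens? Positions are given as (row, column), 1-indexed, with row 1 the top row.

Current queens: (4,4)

8

Branch on row 1: col 2 → 2; col 3 → 2; col 5 → 2; col 6 → 2.
Sum: 2 + 2 + 2 + 2 = 8.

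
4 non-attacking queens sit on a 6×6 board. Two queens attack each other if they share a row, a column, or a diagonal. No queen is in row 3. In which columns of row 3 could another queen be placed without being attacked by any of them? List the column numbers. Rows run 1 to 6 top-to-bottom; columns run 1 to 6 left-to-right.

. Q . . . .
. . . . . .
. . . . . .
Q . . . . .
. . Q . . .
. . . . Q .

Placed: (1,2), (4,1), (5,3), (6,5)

columns 6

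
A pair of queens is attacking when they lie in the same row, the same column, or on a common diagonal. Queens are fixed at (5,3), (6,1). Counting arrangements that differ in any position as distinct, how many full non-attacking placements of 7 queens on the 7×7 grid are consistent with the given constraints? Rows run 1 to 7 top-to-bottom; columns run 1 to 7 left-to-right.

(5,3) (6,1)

2

Branch on row 1: col 2 → 0; col 4 → 1; col 5 → 1.
Sum: 0 + 1 + 1 = 2.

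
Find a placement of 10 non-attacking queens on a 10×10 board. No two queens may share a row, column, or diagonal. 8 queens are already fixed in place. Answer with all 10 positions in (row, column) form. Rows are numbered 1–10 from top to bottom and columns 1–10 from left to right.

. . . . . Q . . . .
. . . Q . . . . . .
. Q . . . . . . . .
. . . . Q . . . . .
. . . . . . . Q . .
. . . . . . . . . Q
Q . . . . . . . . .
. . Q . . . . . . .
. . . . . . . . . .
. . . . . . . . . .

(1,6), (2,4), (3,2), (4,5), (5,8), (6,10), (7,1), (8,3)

Row 9: attacked by (1,6)→{6}; (2,4)→{4}; (3,2)→{2,8}; (4,5)→{5,10}; (5,8)→{4,8}; (6,10)→{7,10}; (7,1)→{1,3}; (8,3)→{2,3,4}. Safe: 9. Place at column 9.
Row 10: attacked by (1,6)→{6}; (2,4)→{4}; (3,2)→{2,9}; (4,5)→{5}; (5,8)→{3,8}; (6,10)→{6,10}; (7,1)→{1,4}; (8,3)→{1,3,5}; (9,9)→{8,9,10}. Safe: 7. Place at column 7.
Columns [6, 4, 2, 5, 8, 10, 1, 3, 9, 7], r−c [-5, -2, 1, -1, -3, -4, 6, 5, 0, 3], r+c [7, 6, 5, 9, 13, 16, 8, 11, 18, 17] are all distinct, so no two queens attack.

(1,6) (2,4) (3,2) (4,5) (5,8) (6,10) (7,1) (8,3) (9,9) (10,7)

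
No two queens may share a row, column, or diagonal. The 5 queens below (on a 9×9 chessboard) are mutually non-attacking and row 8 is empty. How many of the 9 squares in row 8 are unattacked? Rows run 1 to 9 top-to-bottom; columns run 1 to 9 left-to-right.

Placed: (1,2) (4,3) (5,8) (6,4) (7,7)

1

(1,2) attacks row 8 at column 2 and diagonals 9.
(4,3) attacks row 8 at column 3 and diagonals 7.
(5,8) attacks row 8 at column 8 and diagonals 5.
(6,4) attacks row 8 at column 4 and diagonals 2, 6.
(7,7) attacks row 8 at column 7 and diagonals 6, 8.
Attacked columns: {2, 3, 4, 5, 6, 7, 8, 9}. Safe: {1}.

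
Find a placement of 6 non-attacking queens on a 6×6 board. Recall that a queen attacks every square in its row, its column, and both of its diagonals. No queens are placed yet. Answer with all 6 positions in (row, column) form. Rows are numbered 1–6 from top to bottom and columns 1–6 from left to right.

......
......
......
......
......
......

Row 1: Safe: 1, 2, 3, 4, 5, 6. Place at column 3.
Row 2: attacked by (1,3)→{2,3,4}. Safe: 1, 5, 6. Place at column 6.
Row 3: attacked by (1,3)→{1,3,5}; (2,6)→{5,6}. Safe: 2, 4. Place at column 2.
Row 4: attacked by (1,3)→{3,6}; (2,6)→{4,6}; (3,2)→{1,2,3}. Safe: 5. Place at column 5.
Row 5: attacked by (1,3)→{3}; (2,6)→{3,6}; (3,2)→{2,4}; (4,5)→{4,5,6}. Safe: 1. Place at column 1.
Row 6: attacked by (1,3)→{3}; (2,6)→{2,6}; (3,2)→{2,5}; (4,5)→{3,5}; (5,1)→{1,2}. Safe: 4. Place at column 4.
Columns [3, 6, 2, 5, 1, 4], r−c [-2, -4, 1, -1, 4, 2], r+c [4, 8, 5, 9, 6, 10] are all distinct, so no two queens attack.

(1,3) (2,6) (3,2) (4,5) (5,1) (6,4)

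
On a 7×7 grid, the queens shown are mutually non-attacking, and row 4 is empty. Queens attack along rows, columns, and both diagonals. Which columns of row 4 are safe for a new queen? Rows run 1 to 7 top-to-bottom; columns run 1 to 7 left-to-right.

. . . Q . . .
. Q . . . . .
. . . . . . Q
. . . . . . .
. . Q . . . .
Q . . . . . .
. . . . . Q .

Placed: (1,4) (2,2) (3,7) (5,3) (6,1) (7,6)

(1,4) attacks row 4 at column 4 and diagonals 1, 7.
(2,2) attacks row 4 at column 2 and diagonals 4.
(3,7) attacks row 4 at column 7 and diagonals 6.
(5,3) attacks row 4 at column 3 and diagonals 2, 4.
(6,1) attacks row 4 at column 1 and diagonals 3.
(7,6) attacks row 4 at column 6 and diagonals 3.
Attacked columns: {1, 2, 3, 4, 6, 7}. Safe: {5}.

columns 5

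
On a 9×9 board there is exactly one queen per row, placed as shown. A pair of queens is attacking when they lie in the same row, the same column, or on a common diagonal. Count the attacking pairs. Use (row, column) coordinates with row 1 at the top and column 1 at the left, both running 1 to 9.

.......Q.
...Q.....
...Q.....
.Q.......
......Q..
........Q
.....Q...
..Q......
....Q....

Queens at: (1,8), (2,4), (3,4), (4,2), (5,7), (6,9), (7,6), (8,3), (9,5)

Same column: (2,4)–(3,4) (column 4).
Same diagonal: (2,4)–(4,2) (|2−4| = |4−2| = 2); (2,4)–(5,7) (|2−5| = |4−7| = 3).
Total attacking pairs: 3.

3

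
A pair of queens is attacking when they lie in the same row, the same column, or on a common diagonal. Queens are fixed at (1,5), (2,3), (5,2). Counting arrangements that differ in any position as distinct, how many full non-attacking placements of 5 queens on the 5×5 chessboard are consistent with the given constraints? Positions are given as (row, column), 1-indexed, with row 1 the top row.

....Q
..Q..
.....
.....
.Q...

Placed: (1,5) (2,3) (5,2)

1

Branch on row 3: col 1 → 1.
Sum: 1 = 1.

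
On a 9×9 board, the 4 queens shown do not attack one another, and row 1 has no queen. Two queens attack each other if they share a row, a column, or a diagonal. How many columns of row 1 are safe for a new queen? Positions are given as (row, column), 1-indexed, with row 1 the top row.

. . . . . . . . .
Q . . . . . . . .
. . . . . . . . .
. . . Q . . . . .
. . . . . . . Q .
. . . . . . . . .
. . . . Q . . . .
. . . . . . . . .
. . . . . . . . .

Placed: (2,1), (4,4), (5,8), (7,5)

(2,1) attacks row 1 at column 1 and diagonals 2.
(4,4) attacks row 1 at column 4 and diagonals 1, 7.
(5,8) attacks row 1 at column 8 and diagonals 4.
(7,5) attacks row 1 at column 5.
Attacked columns: {1, 2, 4, 5, 7, 8}. Safe: {3, 6, 9}.

3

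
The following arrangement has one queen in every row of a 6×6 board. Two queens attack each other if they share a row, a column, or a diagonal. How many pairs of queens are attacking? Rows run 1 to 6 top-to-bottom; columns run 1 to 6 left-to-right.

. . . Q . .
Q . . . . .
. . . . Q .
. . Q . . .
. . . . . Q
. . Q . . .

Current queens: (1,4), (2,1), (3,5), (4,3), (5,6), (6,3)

2

Same column: (4,3)–(6,3) (column 3).
Same diagonal: (2,1)–(4,3) (|2−4| = |1−3| = 2).
Total attacking pairs: 2.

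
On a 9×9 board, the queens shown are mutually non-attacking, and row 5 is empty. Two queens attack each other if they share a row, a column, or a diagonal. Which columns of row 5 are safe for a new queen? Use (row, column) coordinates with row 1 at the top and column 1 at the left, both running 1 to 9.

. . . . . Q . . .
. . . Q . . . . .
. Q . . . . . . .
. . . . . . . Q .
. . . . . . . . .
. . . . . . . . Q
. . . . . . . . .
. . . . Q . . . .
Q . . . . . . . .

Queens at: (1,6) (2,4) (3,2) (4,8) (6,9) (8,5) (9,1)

columns 3

(1,6) attacks row 5 at column 6 and diagonals 2.
(2,4) attacks row 5 at column 4 and diagonals 1, 7.
(3,2) attacks row 5 at column 2 and diagonals 4.
(4,8) attacks row 5 at column 8 and diagonals 7, 9.
(6,9) attacks row 5 at column 9 and diagonals 8.
(8,5) attacks row 5 at column 5 and diagonals 2, 8.
(9,1) attacks row 5 at column 1 and diagonals 5.
Attacked columns: {1, 2, 4, 5, 6, 7, 8, 9}. Safe: {3}.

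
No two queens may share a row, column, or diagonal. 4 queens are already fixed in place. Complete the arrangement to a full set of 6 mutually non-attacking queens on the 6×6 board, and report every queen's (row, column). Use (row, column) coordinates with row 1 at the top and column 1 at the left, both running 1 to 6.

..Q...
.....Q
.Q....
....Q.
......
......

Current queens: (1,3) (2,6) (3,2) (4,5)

Row 5: attacked by (1,3)→{3}; (2,6)→{3,6}; (3,2)→{2,4}; (4,5)→{4,5,6}. Safe: 1. Place at column 1.
Row 6: attacked by (1,3)→{3}; (2,6)→{2,6}; (3,2)→{2,5}; (4,5)→{3,5}; (5,1)→{1,2}. Safe: 4. Place at column 4.
Columns [3, 6, 2, 5, 1, 4], r−c [-2, -4, 1, -1, 4, 2], r+c [4, 8, 5, 9, 6, 10] are all distinct, so no two queens attack.

(1,3) (2,6) (3,2) (4,5) (5,1) (6,4)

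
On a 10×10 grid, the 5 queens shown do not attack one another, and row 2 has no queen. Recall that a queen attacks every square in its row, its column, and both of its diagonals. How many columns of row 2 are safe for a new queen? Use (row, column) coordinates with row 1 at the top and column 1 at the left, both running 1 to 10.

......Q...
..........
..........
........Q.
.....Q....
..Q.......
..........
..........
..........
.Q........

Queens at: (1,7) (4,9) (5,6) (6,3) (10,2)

(1,7) attacks row 2 at column 7 and diagonals 6, 8.
(4,9) attacks row 2 at column 9 and diagonals 7.
(5,6) attacks row 2 at column 6 and diagonals 3, 9.
(6,3) attacks row 2 at column 3 and diagonals 7.
(10,2) attacks row 2 at column 2 and diagonals 10.
Attacked columns: {2, 3, 6, 7, 8, 9, 10}. Safe: {1, 4, 5}.

3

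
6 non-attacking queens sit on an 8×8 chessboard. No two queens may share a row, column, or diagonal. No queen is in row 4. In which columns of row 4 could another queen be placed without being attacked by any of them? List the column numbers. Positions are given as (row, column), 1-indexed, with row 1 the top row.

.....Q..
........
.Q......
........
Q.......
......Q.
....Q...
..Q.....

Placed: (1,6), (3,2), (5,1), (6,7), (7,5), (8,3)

columns 4

(1,6) attacks row 4 at column 6 and diagonals 3.
(3,2) attacks row 4 at column 2 and diagonals 1, 3.
(5,1) attacks row 4 at column 1 and diagonals 2.
(6,7) attacks row 4 at column 7 and diagonals 5.
(7,5) attacks row 4 at column 5 and diagonals 2, 8.
(8,3) attacks row 4 at column 3 and diagonals 7.
Attacked columns: {1, 2, 3, 5, 6, 7, 8}. Safe: {4}.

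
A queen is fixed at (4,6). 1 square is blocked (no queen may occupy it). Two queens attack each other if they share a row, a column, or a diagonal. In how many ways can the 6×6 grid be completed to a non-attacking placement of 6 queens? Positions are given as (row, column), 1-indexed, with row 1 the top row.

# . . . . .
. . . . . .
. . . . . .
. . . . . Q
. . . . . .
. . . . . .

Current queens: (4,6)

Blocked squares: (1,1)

1

Branch on row 1: col 2 → 0; col 4 → 0; col 5 → 1.
Sum: 0 + 0 + 1 = 1.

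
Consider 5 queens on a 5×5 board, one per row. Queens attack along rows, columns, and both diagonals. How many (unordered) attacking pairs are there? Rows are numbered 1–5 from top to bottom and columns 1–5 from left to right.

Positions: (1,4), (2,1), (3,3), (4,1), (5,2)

3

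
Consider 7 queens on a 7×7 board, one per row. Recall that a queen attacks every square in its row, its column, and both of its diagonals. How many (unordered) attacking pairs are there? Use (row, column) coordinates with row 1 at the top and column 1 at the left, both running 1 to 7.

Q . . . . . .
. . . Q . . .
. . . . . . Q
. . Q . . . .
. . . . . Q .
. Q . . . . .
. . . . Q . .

0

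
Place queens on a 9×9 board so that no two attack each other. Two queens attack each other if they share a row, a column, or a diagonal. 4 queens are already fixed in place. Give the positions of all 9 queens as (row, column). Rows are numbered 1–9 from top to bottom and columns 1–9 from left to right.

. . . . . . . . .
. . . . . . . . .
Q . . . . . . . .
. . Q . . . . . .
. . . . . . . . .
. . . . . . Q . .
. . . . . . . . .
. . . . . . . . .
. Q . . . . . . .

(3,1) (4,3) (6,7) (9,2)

(1,8) (2,6) (3,1) (4,3) (5,5) (6,7) (7,9) (8,4) (9,2)

Row 1: attacked by (3,1)→{1,3}; (4,3)→{3,6}; (6,7)→{2,7}; (9,2)→{2}. Safe: 4, 5, 8, 9. Place at column 8.
Row 2: attacked by (1,8)→{7,8,9}; (3,1)→{1,2}; (4,3)→{1,3,5}; (6,7)→{3,7}; (9,2)→{2,9}. Safe: 4, 6. Place at column 6.
Row 5: attacked by (1,8)→{4,8}; (2,6)→{3,6,9}; (3,1)→{1,3}; (4,3)→{2,3,4}; (6,7)→{6,7,8}; (9,2)→{2,6}. Safe: 5. Place at column 5.
Row 7: attacked by (1,8)→{2,8}; (2,6)→{1,6}; (3,1)→{1,5}; (4,3)→{3,6}; (5,5)→{3,5,7}; (6,7)→{6,7,8}; (9,2)→{2,4}. Safe: 9. Place at column 9.
Row 8: attacked by (1,8)→{1,8}; (2,6)→{6}; (3,1)→{1,6}; (4,3)→{3,7}; (5,5)→{2,5,8}; (6,7)→{5,7,9}; (7,9)→{8,9}; (9,2)→{1,2,3}. Safe: 4. Place at column 4.
Columns [8, 6, 1, 3, 5, 7, 9, 4, 2], r−c [-7, -4, 2, 1, 0, -1, -2, 4, 7], r+c [9, 8, 4, 7, 10, 13, 16, 12, 11] are all distinct, so no two queens attack.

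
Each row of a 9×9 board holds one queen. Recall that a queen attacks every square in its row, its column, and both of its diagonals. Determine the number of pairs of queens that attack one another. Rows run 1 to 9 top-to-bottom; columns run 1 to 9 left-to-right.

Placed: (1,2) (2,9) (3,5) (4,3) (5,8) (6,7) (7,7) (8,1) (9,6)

3

Same column: (6,7)–(7,7) (column 7).
Same diagonal: (1,2)–(6,7) (|1−6| = |2−7| = 5); (5,8)–(6,7) (|5−6| = |8−7| = 1).
Total attacking pairs: 3.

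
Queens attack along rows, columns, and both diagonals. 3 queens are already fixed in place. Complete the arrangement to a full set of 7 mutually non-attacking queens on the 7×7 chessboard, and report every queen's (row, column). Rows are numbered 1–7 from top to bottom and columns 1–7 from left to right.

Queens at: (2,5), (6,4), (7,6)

(1,2) (2,5) (3,3) (4,1) (5,7) (6,4) (7,6)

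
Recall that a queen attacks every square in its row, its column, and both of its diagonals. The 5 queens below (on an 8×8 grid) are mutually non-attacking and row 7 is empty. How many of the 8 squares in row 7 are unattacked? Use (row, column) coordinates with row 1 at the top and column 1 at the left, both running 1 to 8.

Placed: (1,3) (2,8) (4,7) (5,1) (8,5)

(1,3) attacks row 7 at column 3.
(2,8) attacks row 7 at column 8 and diagonals 3.
(4,7) attacks row 7 at column 7 and diagonals 4.
(5,1) attacks row 7 at column 1 and diagonals 3.
(8,5) attacks row 7 at column 5 and diagonals 4, 6.
Attacked columns: {1, 3, 4, 5, 6, 7, 8}. Safe: {2}.

1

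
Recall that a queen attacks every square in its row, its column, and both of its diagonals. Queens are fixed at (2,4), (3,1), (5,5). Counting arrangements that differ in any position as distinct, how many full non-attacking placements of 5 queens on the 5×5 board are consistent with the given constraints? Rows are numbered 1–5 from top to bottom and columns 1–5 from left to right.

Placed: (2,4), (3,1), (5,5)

Branch on row 1: col 2 → 1.
Sum: 1 = 1.

1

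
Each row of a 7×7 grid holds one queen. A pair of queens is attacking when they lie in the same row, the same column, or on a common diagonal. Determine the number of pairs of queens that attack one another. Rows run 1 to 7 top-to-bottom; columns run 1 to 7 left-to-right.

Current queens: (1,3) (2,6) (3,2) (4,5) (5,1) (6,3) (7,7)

2

Same column: (1,3)–(6,3) (column 3).
Same diagonal: (4,5)–(6,3) (|4−6| = |5−3| = 2).
Total attacking pairs: 2.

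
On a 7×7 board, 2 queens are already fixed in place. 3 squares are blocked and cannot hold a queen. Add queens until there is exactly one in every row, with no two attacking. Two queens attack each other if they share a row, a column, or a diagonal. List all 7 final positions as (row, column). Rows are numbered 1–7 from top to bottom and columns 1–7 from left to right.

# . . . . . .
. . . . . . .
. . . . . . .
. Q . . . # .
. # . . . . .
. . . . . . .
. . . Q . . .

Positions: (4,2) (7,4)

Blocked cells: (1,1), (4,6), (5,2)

(1,7) (2,3) (3,6) (4,2) (5,5) (6,1) (7,4)

Row 1: attacked by (4,2)→{2,5}; (7,4)→{4}. Blocked: 1. Safe: 3, 6, 7. Place at column 7.
Row 2: attacked by (1,7)→{6,7}; (4,2)→{2,4}; (7,4)→{4}. Safe: 1, 3, 5. Place at column 3.
Row 3: attacked by (1,7)→{5,7}; (2,3)→{2,3,4}; (4,2)→{1,2,3}; (7,4)→{4}. Safe: 6. Place at column 6.
Row 5: attacked by (1,7)→{3,7}; (2,3)→{3,6}; (3,6)→{4,6}; (4,2)→{1,2,3}; (7,4)→{2,4,6}. Blocked: 2. Safe: 5. Place at column 5.
Row 6: attacked by (1,7)→{2,7}; (2,3)→{3,7}; (3,6)→{3,6}; (4,2)→{2,4}; (5,5)→{4,5,6}; (7,4)→{3,4,5}. Safe: 1. Place at column 1.
Columns [7, 3, 6, 2, 5, 1, 4], r−c [-6, -1, -3, 2, 0, 5, 3], r+c [8, 5, 9, 6, 10, 7, 11] are all distinct, so no two queens attack.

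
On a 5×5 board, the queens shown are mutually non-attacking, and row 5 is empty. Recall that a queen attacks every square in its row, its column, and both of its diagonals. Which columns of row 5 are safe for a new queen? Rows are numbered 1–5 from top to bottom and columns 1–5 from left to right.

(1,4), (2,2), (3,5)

columns 1

(1,4) attacks row 5 at column 4.
(2,2) attacks row 5 at column 2 and diagonals 5.
(3,5) attacks row 5 at column 5 and diagonals 3.
Attacked columns: {2, 3, 4, 5}. Safe: {1}.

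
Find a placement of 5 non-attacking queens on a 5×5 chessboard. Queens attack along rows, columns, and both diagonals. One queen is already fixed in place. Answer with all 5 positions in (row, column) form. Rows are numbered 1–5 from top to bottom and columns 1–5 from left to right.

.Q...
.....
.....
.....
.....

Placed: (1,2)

Row 2: attacked by (1,2)→{1,2,3}. Safe: 4, 5. Place at column 5.
Row 3: attacked by (1,2)→{2,4}; (2,5)→{4,5}. Safe: 1, 3. Place at column 3.
Row 4: attacked by (1,2)→{2,5}; (2,5)→{3,5}; (3,3)→{2,3,4}. Safe: 1. Place at column 1.
Row 5: attacked by (1,2)→{2}; (2,5)→{2,5}; (3,3)→{1,3,5}; (4,1)→{1,2}. Safe: 4. Place at column 4.
Columns [2, 5, 3, 1, 4], r−c [-1, -3, 0, 3, 1], r+c [3, 7, 6, 5, 9] are all distinct, so no two queens attack.

(1,2) (2,5) (3,3) (4,1) (5,4)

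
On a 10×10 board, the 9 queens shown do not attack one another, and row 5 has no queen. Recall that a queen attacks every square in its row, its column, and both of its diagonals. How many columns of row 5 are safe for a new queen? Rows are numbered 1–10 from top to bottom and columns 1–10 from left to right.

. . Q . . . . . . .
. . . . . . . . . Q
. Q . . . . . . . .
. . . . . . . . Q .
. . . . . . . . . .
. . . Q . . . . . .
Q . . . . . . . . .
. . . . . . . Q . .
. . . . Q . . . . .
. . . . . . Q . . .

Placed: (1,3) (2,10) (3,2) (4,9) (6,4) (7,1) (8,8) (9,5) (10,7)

(1,3) attacks row 5 at column 3 and diagonals 7.
(2,10) attacks row 5 at column 10 and diagonals 7.
(3,2) attacks row 5 at column 2 and diagonals 4.
(4,9) attacks row 5 at column 9 and diagonals 8, 10.
(6,4) attacks row 5 at column 4 and diagonals 3, 5.
(7,1) attacks row 5 at column 1 and diagonals 3.
(8,8) attacks row 5 at column 8 and diagonals 5.
(9,5) attacks row 5 at column 5 and diagonals 1, 9.
(10,7) attacks row 5 at column 7 and diagonals 2.
Attacked columns: {1, 2, 3, 4, 5, 7, 8, 9, 10}. Safe: {6}.

1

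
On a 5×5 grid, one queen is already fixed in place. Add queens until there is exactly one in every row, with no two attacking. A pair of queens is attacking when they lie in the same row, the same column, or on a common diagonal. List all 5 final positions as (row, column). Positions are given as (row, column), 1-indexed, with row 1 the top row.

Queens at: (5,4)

(1,1) (2,3) (3,5) (4,2) (5,4)

Row 1: attacked by (5,4)→{4}. Safe: 1, 2, 3, 5. Place at column 1.
Row 2: attacked by (1,1)→{1,2}; (5,4)→{1,4}. Safe: 3, 5. Place at column 3.
Row 3: attacked by (1,1)→{1,3}; (2,3)→{2,3,4}; (5,4)→{2,4}. Safe: 5. Place at column 5.
Row 4: attacked by (1,1)→{1,4}; (2,3)→{1,3,5}; (3,5)→{4,5}; (5,4)→{3,4,5}. Safe: 2. Place at column 2.
Columns [1, 3, 5, 2, 4], r−c [0, -1, -2, 2, 1], r+c [2, 5, 8, 6, 9] are all distinct, so no two queens attack.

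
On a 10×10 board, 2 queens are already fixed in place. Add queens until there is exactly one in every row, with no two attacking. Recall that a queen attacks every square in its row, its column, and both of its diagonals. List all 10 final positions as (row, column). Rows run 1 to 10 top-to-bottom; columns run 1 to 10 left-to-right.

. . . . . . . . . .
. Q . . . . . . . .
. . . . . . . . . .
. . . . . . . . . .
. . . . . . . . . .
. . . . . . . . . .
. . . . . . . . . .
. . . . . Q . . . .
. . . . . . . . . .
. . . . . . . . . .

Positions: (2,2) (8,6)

(1,9) (2,2) (3,5) (4,3) (5,1) (6,10) (7,8) (8,6) (9,4) (10,7)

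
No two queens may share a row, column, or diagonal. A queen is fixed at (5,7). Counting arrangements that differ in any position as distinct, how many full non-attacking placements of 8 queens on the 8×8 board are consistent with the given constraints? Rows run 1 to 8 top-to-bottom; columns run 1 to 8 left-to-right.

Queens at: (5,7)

8

Branch on row 1: col 1 → 1; col 2 → 0; col 4 → 3; col 5 → 3; col 6 → 0; col 8 → 1.
Sum: 1 + 0 + 3 + 3 + 0 + 1 = 8.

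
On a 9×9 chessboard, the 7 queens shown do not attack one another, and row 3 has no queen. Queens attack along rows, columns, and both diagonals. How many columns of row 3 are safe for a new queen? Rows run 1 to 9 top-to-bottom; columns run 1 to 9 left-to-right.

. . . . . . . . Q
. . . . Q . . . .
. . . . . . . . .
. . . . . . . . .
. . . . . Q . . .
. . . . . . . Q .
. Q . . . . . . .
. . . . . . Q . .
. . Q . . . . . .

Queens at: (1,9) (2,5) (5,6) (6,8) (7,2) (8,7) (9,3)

1

(1,9) attacks row 3 at column 9 and diagonals 7.
(2,5) attacks row 3 at column 5 and diagonals 4, 6.
(5,6) attacks row 3 at column 6 and diagonals 4, 8.
(6,8) attacks row 3 at column 8 and diagonals 5.
(7,2) attacks row 3 at column 2 and diagonals 6.
(8,7) attacks row 3 at column 7 and diagonals 2.
(9,3) attacks row 3 at column 3 and diagonals 9.
Attacked columns: {2, 3, 4, 5, 6, 7, 8, 9}. Safe: {1}.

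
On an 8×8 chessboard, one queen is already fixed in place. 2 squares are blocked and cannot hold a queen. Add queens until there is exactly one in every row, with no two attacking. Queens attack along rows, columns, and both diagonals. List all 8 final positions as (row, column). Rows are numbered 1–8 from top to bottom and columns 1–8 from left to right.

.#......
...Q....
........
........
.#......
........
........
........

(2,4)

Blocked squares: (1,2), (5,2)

Row 1: attacked by (2,4)→{3,4,5}. Blocked: 2. Safe: 1, 6, 7, 8. Place at column 7.
Row 3: attacked by (1,7)→{5,7}; (2,4)→{3,4,5}. Safe: 1, 2, 6, 8. Place at column 2.
Row 4: attacked by (1,7)→{4,7}; (2,4)→{2,4,6}; (3,2)→{1,2,3}. Safe: 5, 8. Place at column 8.
Row 5: attacked by (1,7)→{3,7}; (2,4)→{1,4,7}; (3,2)→{2,4}; (4,8)→{7,8}. Blocked: 2. Safe: 5, 6. Place at column 6.
Row 6: attacked by (1,7)→{2,7}; (2,4)→{4,8}; (3,2)→{2,5}; (4,8)→{6,8}; (5,6)→{5,6,7}. Safe: 1, 3. Place at column 1.
Row 7: attacked by (1,7)→{1,7}; (2,4)→{4}; (3,2)→{2,6}; (4,8)→{5,8}; (5,6)→{4,6,8}; (6,1)→{1,2}. Safe: 3. Place at column 3.
Row 8: attacked by (1,7)→{7}; (2,4)→{4}; (3,2)→{2,7}; (4,8)→{4,8}; (5,6)→{3,6}; (6,1)→{1,3}; (7,3)→{2,3,4}. Safe: 5. Place at column 5.
Columns [7, 4, 2, 8, 6, 1, 3, 5], r−c [-6, -2, 1, -4, -1, 5, 4, 3], r+c [8, 6, 5, 12, 11, 7, 10, 13] are all distinct, so no two queens attack.

(1,7) (2,4) (3,2) (4,8) (5,6) (6,1) (7,3) (8,5)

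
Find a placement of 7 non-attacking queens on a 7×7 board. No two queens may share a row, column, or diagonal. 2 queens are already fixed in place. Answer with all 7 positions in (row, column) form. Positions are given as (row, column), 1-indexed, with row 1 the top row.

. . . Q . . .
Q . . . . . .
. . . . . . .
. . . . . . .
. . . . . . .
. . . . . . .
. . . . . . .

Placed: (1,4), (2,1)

Row 3: attacked by (1,4)→{2,4,6}; (2,1)→{1,2}. Safe: 3, 5, 7. Place at column 3.
Row 4: attacked by (1,4)→{1,4,7}; (2,1)→{1,3}; (3,3)→{2,3,4}. Safe: 5, 6. Place at column 6.
Row 5: attacked by (1,4)→{4}; (2,1)→{1,4}; (3,3)→{1,3,5}; (4,6)→{5,6,7}. Safe: 2. Place at column 2.
Row 6: attacked by (1,4)→{4}; (2,1)→{1,5}; (3,3)→{3,6}; (4,6)→{4,6}; (5,2)→{1,2,3}. Safe: 7. Place at column 7.
Row 7: attacked by (1,4)→{4}; (2,1)→{1,6}; (3,3)→{3,7}; (4,6)→{3,6}; (5,2)→{2,4}; (6,7)→{6,7}. Safe: 5. Place at column 5.
Columns [4, 1, 3, 6, 2, 7, 5], r−c [-3, 1, 0, -2, 3, -1, 2], r+c [5, 3, 6, 10, 7, 13, 12] are all distinct, so no two queens attack.

(1,4) (2,1) (3,3) (4,6) (5,2) (6,7) (7,5)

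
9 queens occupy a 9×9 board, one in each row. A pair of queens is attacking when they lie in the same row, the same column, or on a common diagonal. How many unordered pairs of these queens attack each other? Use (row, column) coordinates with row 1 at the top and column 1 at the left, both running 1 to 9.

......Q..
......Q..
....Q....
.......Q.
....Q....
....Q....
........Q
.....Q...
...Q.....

6

Same column: (1,7)–(2,7) (column 7); (3,5)–(5,5) (column 5); (3,5)–(6,5) (column 5); (5,5)–(6,5) (column 5).
Same diagonal: (1,7)–(3,5) (|1−3| = |7−5| = 2); (3,5)–(7,9) (|3−7| = |5−9| = 4).
Total attacking pairs: 6.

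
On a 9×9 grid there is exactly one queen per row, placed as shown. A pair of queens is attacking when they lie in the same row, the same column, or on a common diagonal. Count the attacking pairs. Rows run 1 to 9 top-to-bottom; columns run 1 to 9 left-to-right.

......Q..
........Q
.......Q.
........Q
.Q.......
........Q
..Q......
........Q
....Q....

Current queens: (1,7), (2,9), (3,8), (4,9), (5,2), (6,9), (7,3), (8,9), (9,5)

9

Same column: (2,9)–(4,9) (column 9); (2,9)–(6,9) (column 9); (2,9)–(8,9) (column 9); (4,9)–(6,9) (column 9); (4,9)–(8,9) (column 9); (6,9)–(8,9) (column 9).
Same diagonal: (2,9)–(3,8) (|2−3| = |9−8| = 1); (3,8)–(4,9) (|3−4| = |8−9| = 1); (7,3)–(9,5) (|7−9| = |3−5| = 2).
Total attacking pairs: 9.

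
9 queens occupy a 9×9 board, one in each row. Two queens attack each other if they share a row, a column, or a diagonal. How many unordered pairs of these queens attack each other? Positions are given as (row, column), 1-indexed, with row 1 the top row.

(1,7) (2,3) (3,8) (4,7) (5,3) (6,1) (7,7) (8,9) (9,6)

Same column: (1,7)–(4,7) (column 7); (1,7)–(7,7) (column 7); (2,3)–(5,3) (column 3); (4,7)–(7,7) (column 7).
Same diagonal: (1,7)–(5,3) (|1−5| = |7−3| = 4); (2,3)–(8,9) (|2−8| = |3−9| = 6); (3,8)–(4,7) (|3−4| = |8−7| = 1).
Total attacking pairs: 7.

7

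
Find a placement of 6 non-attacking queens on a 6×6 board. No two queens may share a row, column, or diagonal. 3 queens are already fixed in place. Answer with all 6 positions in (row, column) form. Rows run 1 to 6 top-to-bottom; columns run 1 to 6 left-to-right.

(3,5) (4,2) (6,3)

Row 1: attacked by (3,5)→{3,5}; (4,2)→{2,5}; (6,3)→{3}. Safe: 1, 4, 6. Place at column 4.
Row 2: attacked by (1,4)→{3,4,5}; (3,5)→{4,5,6}; (4,2)→{2,4}; (6,3)→{3}. Safe: 1. Place at column 1.
Row 5: attacked by (1,4)→{4}; (2,1)→{1,4}; (3,5)→{3,5}; (4,2)→{1,2,3}; (6,3)→{2,3,4}. Safe: 6. Place at column 6.
Columns [4, 1, 5, 2, 6, 3], r−c [-3, 1, -2, 2, -1, 3], r+c [5, 3, 8, 6, 11, 9] are all distinct, so no two queens attack.

(1,4) (2,1) (3,5) (4,2) (5,6) (6,3)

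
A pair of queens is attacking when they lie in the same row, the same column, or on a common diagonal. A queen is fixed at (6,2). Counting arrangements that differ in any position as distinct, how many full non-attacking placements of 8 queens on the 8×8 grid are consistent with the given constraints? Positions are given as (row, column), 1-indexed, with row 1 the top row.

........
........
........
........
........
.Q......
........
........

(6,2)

14

Branch on row 1: col 1 → 1; col 3 → 2; col 4 → 3; col 5 → 3; col 6 → 4; col 8 → 1.
Sum: 1 + 2 + 3 + 3 + 4 + 1 = 14.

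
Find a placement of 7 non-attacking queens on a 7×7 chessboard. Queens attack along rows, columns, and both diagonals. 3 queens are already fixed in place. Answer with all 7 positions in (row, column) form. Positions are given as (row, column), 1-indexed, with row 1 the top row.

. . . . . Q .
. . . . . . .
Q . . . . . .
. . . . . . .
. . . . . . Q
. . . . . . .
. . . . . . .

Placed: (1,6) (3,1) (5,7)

Row 2: attacked by (1,6)→{5,6,7}; (3,1)→{1,2}; (5,7)→{4,7}. Safe: 3. Place at column 3.
Row 4: attacked by (1,6)→{3,6}; (2,3)→{1,3,5}; (3,1)→{1,2}; (5,7)→{6,7}. Safe: 4. Place at column 4.
Row 6: attacked by (1,6)→{1,6}; (2,3)→{3,7}; (3,1)→{1,4}; (4,4)→{2,4,6}; (5,7)→{6,7}. Safe: 5. Place at column 5.
Row 7: attacked by (1,6)→{6}; (2,3)→{3}; (3,1)→{1,5}; (4,4)→{1,4,7}; (5,7)→{5,7}; (6,5)→{4,5,6}. Safe: 2. Place at column 2.
Columns [6, 3, 1, 4, 7, 5, 2], r−c [-5, -1, 2, 0, -2, 1, 5], r+c [7, 5, 4, 8, 12, 11, 9] are all distinct, so no two queens attack.

(1,6) (2,3) (3,1) (4,4) (5,7) (6,5) (7,2)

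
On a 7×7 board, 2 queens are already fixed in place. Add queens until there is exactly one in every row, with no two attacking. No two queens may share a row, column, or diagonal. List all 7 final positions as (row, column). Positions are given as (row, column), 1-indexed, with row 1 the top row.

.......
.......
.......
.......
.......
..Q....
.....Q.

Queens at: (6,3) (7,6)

(1,2) (2,5) (3,1) (4,4) (5,7) (6,3) (7,6)

Row 1: attacked by (6,3)→{3}; (7,6)→{6}. Safe: 1, 2, 4, 5, 7. Place at column 2.
Row 2: attacked by (1,2)→{1,2,3}; (6,3)→{3,7}; (7,6)→{1,6}. Safe: 4, 5. Place at column 5.
Row 3: attacked by (1,2)→{2,4}; (2,5)→{4,5,6}; (6,3)→{3,6}; (7,6)→{2,6}. Safe: 1, 7. Place at column 1.
Row 4: attacked by (1,2)→{2,5}; (2,5)→{3,5,7}; (3,1)→{1,2}; (6,3)→{1,3,5}; (7,6)→{3,6}. Safe: 4. Place at column 4.
Row 5: attacked by (1,2)→{2,6}; (2,5)→{2,5}; (3,1)→{1,3}; (4,4)→{3,4,5}; (6,3)→{2,3,4}; (7,6)→{4,6}. Safe: 7. Place at column 7.
Columns [2, 5, 1, 4, 7, 3, 6], r−c [-1, -3, 2, 0, -2, 3, 1], r+c [3, 7, 4, 8, 12, 9, 13] are all distinct, so no two queens attack.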